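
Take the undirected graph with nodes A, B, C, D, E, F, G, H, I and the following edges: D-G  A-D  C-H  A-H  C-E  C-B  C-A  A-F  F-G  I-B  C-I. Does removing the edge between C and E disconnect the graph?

Removing C-E leaves no path between C and E: the component count goes from 1 to 2. So it is a bridge.

Yes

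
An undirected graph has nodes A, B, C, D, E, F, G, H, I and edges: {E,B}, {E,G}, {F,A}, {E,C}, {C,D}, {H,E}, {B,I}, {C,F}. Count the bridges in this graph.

removing D—C disconnects D from C; removing C—F disconnects C from F; removing H—E disconnects H from E; removing G—E disconnects G from E — these are bridges.
In total 8 edges are bridges.

8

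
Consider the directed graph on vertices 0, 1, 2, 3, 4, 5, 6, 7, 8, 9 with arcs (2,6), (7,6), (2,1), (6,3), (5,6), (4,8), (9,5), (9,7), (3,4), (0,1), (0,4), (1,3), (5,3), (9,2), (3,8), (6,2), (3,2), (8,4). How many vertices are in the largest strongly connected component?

{1, 2, 3, 6} are all mutually reachable — one SCC of size 4.
{4, 8} are all mutually reachable — one SCC of size 2.
{9} is an SCC by itself.
{0} is an SCC by itself.
{7} is an SCC by itself.
(and 1 more singleton SCC)
The largest has 4 vertices.

4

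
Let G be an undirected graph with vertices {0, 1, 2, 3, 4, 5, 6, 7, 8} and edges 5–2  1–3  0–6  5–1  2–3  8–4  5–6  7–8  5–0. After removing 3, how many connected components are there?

2

With 3 gone, the remaining components are: {4, 7, 8}; {0, 1, 2, 5, 6}.
That is 2 components.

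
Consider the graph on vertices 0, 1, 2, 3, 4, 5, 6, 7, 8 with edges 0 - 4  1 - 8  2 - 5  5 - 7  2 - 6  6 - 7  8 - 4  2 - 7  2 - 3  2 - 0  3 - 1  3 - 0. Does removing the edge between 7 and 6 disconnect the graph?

No

After removing 7 - 6, the path 7-2-6 still connects them, so the edge is not a bridge.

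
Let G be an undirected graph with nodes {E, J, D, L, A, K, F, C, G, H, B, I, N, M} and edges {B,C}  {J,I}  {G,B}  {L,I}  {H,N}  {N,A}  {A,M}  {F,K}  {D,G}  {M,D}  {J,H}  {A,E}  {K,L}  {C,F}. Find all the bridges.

The edges on the cycle J-H-N-A-M-D-G-B-C-F-K-L-I-J are not bridges since each lies on that cycle.
But removing A - E disconnects A from E — this is a bridge.

A-E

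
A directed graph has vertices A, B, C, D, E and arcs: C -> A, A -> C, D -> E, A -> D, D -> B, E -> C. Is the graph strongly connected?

There is no directed path from B to D, so the graph is not strongly connected.

No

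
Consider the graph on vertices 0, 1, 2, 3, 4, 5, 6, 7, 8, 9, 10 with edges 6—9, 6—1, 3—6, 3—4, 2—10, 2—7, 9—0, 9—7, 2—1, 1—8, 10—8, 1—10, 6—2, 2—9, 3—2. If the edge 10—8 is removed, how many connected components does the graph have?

10 and 8 are still connected via 10-1-8, so the component count stays at 2.

2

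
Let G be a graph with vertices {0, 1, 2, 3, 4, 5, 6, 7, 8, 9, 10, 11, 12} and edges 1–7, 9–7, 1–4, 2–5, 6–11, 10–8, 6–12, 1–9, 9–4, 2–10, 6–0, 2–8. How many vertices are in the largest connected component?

3 is isolated — a component by itself.
Starting from 0 we can reach 0, 6, 11, 12. That is one component of size 4.
Starting from 2 we can reach 2, 5, 8, 10. That is one component of size 4.
Starting from 1 we can reach 1, 4, 7, 9. That is one component of size 4.
The largest has 4 vertices.

4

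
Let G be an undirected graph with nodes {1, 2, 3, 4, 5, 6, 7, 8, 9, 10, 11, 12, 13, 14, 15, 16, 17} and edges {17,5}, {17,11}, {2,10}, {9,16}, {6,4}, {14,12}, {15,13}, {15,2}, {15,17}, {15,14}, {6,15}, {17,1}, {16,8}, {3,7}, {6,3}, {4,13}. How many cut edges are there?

The edges on the cycle 6-4-13-15-6 are not bridges since each lies on that cycle.
But removing 2–15 disconnects 2 from 15; removing 6–3 disconnects 6 from 3; removing 15–14 disconnects 15 from 14; removing 17–5 disconnects 17 from 5 — these are bridges.
In total 12 edges are bridges.

12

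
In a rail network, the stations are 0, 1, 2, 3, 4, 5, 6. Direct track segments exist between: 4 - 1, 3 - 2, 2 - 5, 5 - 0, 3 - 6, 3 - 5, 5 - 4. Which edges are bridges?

The edges on the cycle 3-2-5-3 are not bridges since each lies on that cycle.
But removing 5 - 0 disconnects 5 from 0; removing 4 - 1 disconnects 4 from 1; removing 3 - 6 disconnects 3 from 6; removing 5 - 4 disconnects 5 from 4 — these are bridges.

0-5, 1-4, 3-6, 4-5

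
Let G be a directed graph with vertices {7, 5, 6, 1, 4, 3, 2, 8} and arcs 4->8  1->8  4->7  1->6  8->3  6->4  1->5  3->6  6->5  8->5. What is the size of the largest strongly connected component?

{3, 4, 6, 8} are all mutually reachable — one SCC of size 4.
{1} is an SCC by itself.
{7} is an SCC by itself.
{5} is an SCC by itself.
{2} is an SCC by itself.
The largest has 4 vertices.

4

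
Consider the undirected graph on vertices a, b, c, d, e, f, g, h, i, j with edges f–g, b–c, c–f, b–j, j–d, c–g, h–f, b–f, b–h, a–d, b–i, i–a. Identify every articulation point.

b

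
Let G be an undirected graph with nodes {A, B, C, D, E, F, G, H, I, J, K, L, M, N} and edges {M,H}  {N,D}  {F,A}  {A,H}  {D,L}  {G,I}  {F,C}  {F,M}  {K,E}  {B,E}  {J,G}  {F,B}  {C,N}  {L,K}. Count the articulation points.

Removing F increases the component count from 2 to 3, so F is a cut vertex.
Removing G increases the component count from 2 to 3, so G is a cut vertex.
By contrast removing H leaves 2 components; it is not a cut vertex. No other vertex is a cut vertex either.

2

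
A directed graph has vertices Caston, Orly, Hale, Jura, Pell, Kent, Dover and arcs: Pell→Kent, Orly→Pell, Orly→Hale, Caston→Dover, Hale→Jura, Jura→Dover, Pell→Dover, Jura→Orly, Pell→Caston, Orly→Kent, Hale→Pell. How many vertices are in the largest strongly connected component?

3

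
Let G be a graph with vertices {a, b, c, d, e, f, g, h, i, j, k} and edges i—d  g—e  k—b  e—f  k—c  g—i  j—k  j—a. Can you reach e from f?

From f we can reach d, e, f, g, i, which includes e.

Yes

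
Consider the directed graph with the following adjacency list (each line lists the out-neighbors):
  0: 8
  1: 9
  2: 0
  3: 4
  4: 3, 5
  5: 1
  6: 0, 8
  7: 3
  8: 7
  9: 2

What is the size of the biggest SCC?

{0, 1, 2, 3, 4, 5, 7, 8, 9} are all mutually reachable — one SCC of size 9.
{6} is an SCC by itself.
The largest has 9 vertices.

9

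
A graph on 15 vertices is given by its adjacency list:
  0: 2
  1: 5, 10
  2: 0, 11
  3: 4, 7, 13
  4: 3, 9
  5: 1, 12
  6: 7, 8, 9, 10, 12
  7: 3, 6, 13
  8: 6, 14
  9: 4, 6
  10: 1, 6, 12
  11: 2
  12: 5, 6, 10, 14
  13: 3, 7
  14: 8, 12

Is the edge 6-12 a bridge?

No

After removing 6-12, the path 6-10-12 still connects them, so the edge is not a bridge.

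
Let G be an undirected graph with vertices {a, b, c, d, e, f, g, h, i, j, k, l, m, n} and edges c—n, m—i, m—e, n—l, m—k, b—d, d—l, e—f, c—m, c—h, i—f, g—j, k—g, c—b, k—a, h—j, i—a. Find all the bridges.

The edges on the cycle c-b-d-l-n-c are not bridges since each lies on that cycle.
Every edge lies on some cycle, so there are no bridges.

none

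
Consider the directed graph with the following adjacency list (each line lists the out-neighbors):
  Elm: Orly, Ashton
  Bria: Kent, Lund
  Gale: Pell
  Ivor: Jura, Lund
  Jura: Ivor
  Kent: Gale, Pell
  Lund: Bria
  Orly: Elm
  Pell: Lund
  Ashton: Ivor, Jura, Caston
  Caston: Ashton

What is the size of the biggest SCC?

5

{Bria, Gale, Kent, Lund, Pell} are all mutually reachable — one SCC of size 5.
{Elm, Orly} are all mutually reachable — one SCC of size 2.
{Ivor, Jura} are all mutually reachable — one SCC of size 2.
{Ashton, Caston} are all mutually reachable — one SCC of size 2.
The largest has 5 vertices.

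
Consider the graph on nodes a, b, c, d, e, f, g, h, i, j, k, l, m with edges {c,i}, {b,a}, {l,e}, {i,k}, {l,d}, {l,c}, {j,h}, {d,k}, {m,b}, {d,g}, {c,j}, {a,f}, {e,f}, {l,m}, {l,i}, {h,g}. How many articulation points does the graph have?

1

Removing l increases the component count from 1 to 2, so l is a cut vertex.
By contrast removing c leaves 1 component; it is not a cut vertex. No other vertex is a cut vertex either.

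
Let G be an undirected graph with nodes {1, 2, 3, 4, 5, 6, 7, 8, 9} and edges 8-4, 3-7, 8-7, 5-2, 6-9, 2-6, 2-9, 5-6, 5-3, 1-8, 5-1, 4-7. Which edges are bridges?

The edges on the cycle 5-2-9-6-5 are not bridges since each lies on that cycle.
Every edge lies on some cycle, so there are no bridges.

none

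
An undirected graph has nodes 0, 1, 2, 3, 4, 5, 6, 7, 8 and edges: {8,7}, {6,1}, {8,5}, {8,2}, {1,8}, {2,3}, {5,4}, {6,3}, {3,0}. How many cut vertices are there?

3

Removing 3 increases the component count from 1 to 2, so 3 is a cut vertex.
Removing 5 increases the component count from 1 to 2, so 5 is a cut vertex.
Removing 8 increases the component count from 1 to 3, so 8 is a cut vertex.
By contrast removing 7 leaves 1 component; it is not a cut vertex. No other vertex is a cut vertex either.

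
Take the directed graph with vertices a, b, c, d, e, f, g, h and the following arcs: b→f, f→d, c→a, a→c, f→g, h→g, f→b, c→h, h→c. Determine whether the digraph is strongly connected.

There is no directed path from b to e, so the graph is not strongly connected.

No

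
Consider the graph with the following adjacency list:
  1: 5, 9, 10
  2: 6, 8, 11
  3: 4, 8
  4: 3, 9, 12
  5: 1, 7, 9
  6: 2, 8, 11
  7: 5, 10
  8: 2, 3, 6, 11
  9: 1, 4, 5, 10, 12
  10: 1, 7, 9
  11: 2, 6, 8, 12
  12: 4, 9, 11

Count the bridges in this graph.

0

The edges on the cycle 8-6-2-8 are not bridges since each lies on that cycle.
Every edge lies on some cycle, so there are no bridges.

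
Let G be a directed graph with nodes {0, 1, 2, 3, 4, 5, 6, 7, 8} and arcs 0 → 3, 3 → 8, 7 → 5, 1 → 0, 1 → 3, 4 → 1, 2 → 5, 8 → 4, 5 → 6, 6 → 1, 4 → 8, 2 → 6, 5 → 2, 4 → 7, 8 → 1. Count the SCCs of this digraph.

{0, 1, 2, 3, 4, 5, 6, 7, 8} are all mutually reachable — one SCC of size 9.
That gives 1 strongly connected component.

1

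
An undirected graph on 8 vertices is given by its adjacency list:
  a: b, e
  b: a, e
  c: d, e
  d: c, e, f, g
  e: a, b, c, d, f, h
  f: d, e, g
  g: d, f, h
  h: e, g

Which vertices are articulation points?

e

Removing e increases the component count from 1 to 2, so e is a cut vertex.
By contrast removing g leaves 1 component; it is not a cut vertex. No other vertex is a cut vertex either.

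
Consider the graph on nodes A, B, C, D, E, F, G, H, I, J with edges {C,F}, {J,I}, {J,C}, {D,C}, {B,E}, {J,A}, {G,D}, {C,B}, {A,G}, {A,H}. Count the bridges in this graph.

The edges on the cycle J-A-G-D-C-J are not bridges since each lies on that cycle.
But removing C–F disconnects C from F; removing E–B disconnects E from B; removing A–H disconnects A from H; removing J–I disconnects J from I — these are bridges.
In total 5 edges are bridges.

5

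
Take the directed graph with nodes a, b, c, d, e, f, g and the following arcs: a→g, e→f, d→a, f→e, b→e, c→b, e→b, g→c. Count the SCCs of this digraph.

5

{b, e, f} are all mutually reachable — one SCC of size 3.
{c} is an SCC by itself.
{d} is an SCC by itself.
{g} is an SCC by itself.
{a} is an SCC by itself.
That gives 5 strongly connected components.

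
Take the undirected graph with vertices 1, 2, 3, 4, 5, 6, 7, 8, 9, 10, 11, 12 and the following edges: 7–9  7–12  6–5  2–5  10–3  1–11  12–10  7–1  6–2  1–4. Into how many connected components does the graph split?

3

8 is isolated — a component by itself.
Starting from 2 we can reach 2, 5, 6. That is one component of size 3.
Starting from 1 we can reach 1, 3, 4, 7, 9, 10, 11, 12. That is one component of size 8.
Total: 3 components.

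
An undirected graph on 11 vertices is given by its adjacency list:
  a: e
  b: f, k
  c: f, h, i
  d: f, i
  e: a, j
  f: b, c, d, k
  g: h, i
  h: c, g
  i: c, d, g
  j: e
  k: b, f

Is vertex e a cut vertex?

Deleting e raises the number of components from 2 to 3, so e is a cut vertex.

Yes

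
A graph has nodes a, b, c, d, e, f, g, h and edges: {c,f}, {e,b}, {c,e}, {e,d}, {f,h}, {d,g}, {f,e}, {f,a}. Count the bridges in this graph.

5

The edges on the cycle c-f-e-c are not bridges since each lies on that cycle.
But removing d—g disconnects d from g; removing f—a disconnects f from a; removing e—b disconnects e from b; removing e—d disconnects e from d — these are bridges.
In total 5 edges are bridges.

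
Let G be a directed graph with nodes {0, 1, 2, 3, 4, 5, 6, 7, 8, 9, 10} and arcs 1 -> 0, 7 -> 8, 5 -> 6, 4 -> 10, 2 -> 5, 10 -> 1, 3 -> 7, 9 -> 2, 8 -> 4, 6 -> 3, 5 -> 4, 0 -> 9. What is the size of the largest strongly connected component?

{0, 1, 2, 3, 4, 5, 6, 7, 8, 9, 10} are all mutually reachable — one SCC of size 11.
The largest has 11 vertices.

11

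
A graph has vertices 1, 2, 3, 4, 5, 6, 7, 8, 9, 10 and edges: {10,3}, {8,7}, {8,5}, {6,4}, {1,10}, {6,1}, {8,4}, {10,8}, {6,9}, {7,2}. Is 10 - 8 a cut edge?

No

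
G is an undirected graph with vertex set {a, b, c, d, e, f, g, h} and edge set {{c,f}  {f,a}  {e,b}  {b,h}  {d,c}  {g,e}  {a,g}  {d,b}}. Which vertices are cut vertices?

b

Removing b increases the component count from 1 to 2, so b is a cut vertex.
By contrast removing f leaves 1 component; it is not a cut vertex. No other vertex is a cut vertex either.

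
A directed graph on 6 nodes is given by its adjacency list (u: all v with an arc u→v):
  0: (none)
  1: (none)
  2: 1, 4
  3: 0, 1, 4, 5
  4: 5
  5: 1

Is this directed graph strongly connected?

No

There is no directed path from 2 to 3, so the graph is not strongly connected.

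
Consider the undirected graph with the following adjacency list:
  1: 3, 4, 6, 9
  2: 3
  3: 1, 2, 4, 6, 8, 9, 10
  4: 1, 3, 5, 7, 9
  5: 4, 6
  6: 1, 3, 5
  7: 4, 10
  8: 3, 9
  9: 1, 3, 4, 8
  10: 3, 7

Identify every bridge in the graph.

2-3

The edges on the cycle 3-9-4-5-6-3 are not bridges since each lies on that cycle.
But removing 2-3 disconnects 2 from 3 — this is a bridge.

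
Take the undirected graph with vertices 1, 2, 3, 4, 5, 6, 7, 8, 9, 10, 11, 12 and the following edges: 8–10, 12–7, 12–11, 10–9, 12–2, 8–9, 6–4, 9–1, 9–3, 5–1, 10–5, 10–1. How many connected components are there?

3

Starting from 4 we can reach 4, 6. That is one component of size 2.
Starting from 2 we can reach 2, 7, 11, 12. That is one component of size 4.
Starting from 1 we can reach 1, 3, 5, 8, 9, 10. That is one component of size 6.
Total: 3 components.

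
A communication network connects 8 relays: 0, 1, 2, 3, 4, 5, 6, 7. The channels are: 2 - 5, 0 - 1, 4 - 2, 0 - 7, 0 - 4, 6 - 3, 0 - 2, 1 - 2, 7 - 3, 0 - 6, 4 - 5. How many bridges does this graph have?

The edges on the cycle 0-4-5-2-0 are not bridges since each lies on that cycle.
Every edge lies on some cycle, so there are no bridges.

0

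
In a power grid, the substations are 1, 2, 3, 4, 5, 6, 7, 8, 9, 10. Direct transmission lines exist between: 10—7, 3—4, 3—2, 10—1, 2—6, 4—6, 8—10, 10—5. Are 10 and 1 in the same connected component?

Yes

From 10 we can reach 1, 5, 7, 8, 10, which includes 1.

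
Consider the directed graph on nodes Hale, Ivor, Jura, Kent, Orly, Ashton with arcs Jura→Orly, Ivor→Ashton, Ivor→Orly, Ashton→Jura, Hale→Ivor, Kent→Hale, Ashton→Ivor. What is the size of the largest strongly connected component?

{Ivor, Ashton} are all mutually reachable — one SCC of size 2.
{Hale} is an SCC by itself.
{Jura} is an SCC by itself.
{Orly} is an SCC by itself.
{Kent} is an SCC by itself.
The largest has 2 vertices.

2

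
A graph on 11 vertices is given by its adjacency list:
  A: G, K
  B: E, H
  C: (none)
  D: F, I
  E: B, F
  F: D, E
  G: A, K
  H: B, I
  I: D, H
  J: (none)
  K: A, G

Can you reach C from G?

No

The component containing G is {A, G, K}, and C is not in it.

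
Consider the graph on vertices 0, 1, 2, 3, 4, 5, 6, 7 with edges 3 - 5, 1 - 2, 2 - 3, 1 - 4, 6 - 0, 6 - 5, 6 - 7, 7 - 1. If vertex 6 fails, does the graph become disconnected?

Yes

Deleting 6 raises the number of components from 1 to 2, so 6 is a cut vertex.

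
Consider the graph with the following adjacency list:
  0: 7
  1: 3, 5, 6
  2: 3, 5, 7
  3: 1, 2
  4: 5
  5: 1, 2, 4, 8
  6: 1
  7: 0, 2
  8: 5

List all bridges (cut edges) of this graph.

The edges on the cycle 1-5-2-3-1 are not bridges since each lies on that cycle.
But removing 5-4 disconnects 5 from 4; removing 2-7 disconnects 2 from 7; removing 1-6 disconnects 1 from 6; removing 5-8 disconnects 5 from 8 — these are bridges.
In total 5 edges are bridges.

0-7, 1-6, 2-7, 4-5, 5-8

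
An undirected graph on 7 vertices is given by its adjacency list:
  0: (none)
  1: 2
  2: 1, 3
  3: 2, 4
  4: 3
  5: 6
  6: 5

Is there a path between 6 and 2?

No

The component containing 6 is {5, 6}, and 2 is not in it.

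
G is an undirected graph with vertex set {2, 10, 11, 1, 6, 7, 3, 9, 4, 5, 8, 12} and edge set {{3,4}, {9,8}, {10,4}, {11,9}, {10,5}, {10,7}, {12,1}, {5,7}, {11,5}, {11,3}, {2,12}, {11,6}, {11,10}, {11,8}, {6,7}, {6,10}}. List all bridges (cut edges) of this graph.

The edges on the cycle 11-9-8-11 are not bridges since each lies on that cycle.
But removing 12—1 disconnects 12 from 1; removing 2—12 disconnects 2 from 12 — these are bridges.

1-12, 12-2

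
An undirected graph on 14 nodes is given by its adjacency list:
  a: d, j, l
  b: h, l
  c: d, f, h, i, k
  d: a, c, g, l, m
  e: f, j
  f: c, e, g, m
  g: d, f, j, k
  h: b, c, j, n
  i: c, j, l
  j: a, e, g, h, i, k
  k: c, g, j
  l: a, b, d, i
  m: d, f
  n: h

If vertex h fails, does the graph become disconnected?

Yes

Deleting h raises the number of components from 1 to 2, so h is a cut vertex.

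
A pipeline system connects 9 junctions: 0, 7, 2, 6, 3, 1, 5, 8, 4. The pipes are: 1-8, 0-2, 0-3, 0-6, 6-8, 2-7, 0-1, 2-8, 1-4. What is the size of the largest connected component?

5 is isolated — a component by itself.
Starting from 0 we can reach 0, 1, 2, 3, 4, 6, 7, 8. That is one component of size 8.
The largest has 8 vertices.

8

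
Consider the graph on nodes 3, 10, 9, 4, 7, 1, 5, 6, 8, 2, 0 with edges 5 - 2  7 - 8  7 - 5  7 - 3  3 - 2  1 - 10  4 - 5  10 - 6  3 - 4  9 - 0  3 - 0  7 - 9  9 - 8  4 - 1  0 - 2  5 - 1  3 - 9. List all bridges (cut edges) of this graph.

The edges on the cycle 7-3-4-1-5-7 are not bridges since each lies on that cycle.
But removing 1 - 10 disconnects 1 from 10; removing 10 - 6 disconnects 10 from 6 — these are bridges.

1-10, 10-6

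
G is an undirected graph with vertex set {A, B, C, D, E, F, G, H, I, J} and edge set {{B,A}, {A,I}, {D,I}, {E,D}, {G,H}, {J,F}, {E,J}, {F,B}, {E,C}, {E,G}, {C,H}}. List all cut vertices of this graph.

Removing E increases the component count from 1 to 2, so E is a cut vertex.
By contrast removing I leaves 1 component; it is not a cut vertex. No other vertex is a cut vertex either.

E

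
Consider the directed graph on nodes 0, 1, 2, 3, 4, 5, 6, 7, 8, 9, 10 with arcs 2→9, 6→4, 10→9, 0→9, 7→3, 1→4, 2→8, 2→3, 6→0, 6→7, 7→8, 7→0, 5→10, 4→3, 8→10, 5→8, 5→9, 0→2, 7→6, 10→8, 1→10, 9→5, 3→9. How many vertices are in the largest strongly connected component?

{5, 8, 9, 10} are all mutually reachable — one SCC of size 4.
{6, 7} are all mutually reachable — one SCC of size 2.
{3} is an SCC by itself.
{1} is an SCC by itself.
{0} is an SCC by itself.
(and 2 more singleton SCCs)
The largest has 4 vertices.

4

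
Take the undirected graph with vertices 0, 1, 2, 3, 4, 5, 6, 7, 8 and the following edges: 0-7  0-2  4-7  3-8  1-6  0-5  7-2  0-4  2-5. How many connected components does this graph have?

3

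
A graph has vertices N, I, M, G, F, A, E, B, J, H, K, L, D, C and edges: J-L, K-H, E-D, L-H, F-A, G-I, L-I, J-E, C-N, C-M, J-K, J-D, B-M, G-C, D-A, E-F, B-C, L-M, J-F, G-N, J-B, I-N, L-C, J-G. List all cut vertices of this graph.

J

Removing J increases the component count from 1 to 2, so J is a cut vertex.
By contrast removing M leaves 1 component; it is not a cut vertex. No other vertex is a cut vertex either.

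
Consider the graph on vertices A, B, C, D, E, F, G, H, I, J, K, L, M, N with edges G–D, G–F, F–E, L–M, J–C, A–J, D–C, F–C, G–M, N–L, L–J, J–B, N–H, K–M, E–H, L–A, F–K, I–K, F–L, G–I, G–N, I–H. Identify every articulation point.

J

Removing J increases the component count from 1 to 2, so J is a cut vertex.
By contrast removing L leaves 1 component; it is not a cut vertex. No other vertex is a cut vertex either.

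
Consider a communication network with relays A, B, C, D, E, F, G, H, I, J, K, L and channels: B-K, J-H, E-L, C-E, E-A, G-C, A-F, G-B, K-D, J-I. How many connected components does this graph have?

2

Starting from H we can reach H, I, J. That is one component of size 3.
Starting from A we can reach A, B, C, D, E, F, G, K, L. That is one component of size 9.
Total: 2 components.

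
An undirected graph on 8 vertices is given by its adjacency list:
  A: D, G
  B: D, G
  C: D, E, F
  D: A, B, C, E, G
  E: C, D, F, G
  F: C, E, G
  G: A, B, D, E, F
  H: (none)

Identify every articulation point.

none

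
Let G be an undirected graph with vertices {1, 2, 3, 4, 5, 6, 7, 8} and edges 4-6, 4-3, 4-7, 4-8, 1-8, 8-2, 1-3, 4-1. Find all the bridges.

2-8, 4-6, 4-7

The edges on the cycle 4-1-3-4 are not bridges since each lies on that cycle.
But removing 7-4 disconnects 7 from 4; removing 6-4 disconnects 6 from 4; removing 2-8 disconnects 2 from 8 — these are bridges.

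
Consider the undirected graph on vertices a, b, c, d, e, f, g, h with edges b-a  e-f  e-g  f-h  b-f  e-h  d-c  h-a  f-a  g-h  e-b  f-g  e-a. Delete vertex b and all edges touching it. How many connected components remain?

2

With b gone, the remaining components are: {c, d}; {a, e, f, g, h}.
That is 2 components.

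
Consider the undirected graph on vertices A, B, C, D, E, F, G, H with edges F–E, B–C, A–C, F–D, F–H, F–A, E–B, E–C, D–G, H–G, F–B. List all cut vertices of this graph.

F

Removing F increases the component count from 1 to 2, so F is a cut vertex.
By contrast removing A leaves 1 component; it is not a cut vertex. No other vertex is a cut vertex either.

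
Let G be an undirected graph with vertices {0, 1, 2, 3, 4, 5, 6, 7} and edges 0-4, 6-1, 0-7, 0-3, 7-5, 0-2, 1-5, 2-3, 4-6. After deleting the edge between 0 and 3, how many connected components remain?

1

0 and 3 are still connected via 0-2-3, so the component count stays at 1.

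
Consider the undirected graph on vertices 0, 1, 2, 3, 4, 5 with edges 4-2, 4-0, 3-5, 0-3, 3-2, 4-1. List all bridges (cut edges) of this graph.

The edges on the cycle 4-0-3-2-4 are not bridges since each lies on that cycle.
But removing 3-5 disconnects 3 from 5; removing 4-1 disconnects 4 from 1 — these are bridges.

1-4, 3-5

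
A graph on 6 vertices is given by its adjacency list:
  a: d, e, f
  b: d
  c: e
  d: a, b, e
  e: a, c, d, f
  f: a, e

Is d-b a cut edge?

Yes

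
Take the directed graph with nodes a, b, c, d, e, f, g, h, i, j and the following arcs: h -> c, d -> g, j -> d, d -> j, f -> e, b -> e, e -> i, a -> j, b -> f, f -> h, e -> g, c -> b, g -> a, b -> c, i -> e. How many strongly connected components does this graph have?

3

{b, c, f, h} are all mutually reachable — one SCC of size 4.
{a, d, g, j} are all mutually reachable — one SCC of size 4.
{e, i} are all mutually reachable — one SCC of size 2.
That gives 3 strongly connected components.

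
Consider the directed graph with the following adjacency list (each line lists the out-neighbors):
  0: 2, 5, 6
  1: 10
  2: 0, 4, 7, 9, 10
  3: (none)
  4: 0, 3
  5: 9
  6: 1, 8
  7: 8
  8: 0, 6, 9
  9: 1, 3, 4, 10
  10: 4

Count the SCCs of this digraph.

2

{0, 1, 2, 4, 5, 6, 7, 8, 9, 10} are all mutually reachable — one SCC of size 10.
{3} is an SCC by itself.
That gives 2 strongly connected components.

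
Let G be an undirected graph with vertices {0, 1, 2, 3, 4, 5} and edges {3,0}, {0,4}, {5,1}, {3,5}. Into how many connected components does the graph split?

2

2 is isolated — a component by itself.
Starting from 0 we can reach 0, 1, 3, 4, 5. That is one component of size 5.
Total: 2 components.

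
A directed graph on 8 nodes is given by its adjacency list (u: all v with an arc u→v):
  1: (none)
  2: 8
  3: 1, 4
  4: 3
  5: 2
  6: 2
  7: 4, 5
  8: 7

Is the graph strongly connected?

No

There is no directed path from 1 to 2, so the graph is not strongly connected.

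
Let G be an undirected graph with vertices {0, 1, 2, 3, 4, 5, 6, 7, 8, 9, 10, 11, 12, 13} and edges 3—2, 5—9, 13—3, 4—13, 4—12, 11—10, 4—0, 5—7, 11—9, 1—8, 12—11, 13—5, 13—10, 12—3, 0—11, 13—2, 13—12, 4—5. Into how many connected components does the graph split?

3

6 is isolated — a component by itself.
Starting from 1 we can reach 1, 8. That is one component of size 2.
Starting from 0 we can reach 0, 2, 3, 4, 5, 7, 9, 10, 11, 12, 13. That is one component of size 11.
Total: 3 components.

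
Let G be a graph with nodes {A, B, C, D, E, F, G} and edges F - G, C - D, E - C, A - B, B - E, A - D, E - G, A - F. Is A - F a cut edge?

After removing A - F, the path A-B-E-G-F still connects them, so the edge is not a bridge.

No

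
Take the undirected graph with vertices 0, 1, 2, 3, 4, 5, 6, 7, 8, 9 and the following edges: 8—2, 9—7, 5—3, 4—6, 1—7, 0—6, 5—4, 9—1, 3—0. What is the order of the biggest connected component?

5

Starting from 2 we can reach 2, 8. That is one component of size 2.
Starting from 1 we can reach 1, 7, 9. That is one component of size 3.
Starting from 0 we can reach 0, 3, 4, 5, 6. That is one component of size 5.
The largest has 5 vertices.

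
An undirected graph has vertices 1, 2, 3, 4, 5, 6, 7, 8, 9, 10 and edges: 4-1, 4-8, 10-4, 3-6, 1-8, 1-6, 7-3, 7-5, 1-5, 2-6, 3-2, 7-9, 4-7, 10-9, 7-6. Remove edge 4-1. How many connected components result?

1

4 and 1 are still connected via 4-8-1, so the component count stays at 1.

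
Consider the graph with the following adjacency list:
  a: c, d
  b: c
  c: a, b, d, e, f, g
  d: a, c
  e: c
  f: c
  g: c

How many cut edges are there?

The edges on the cycle c-d-a-c are not bridges since each lies on that cycle.
But removing c-f disconnects c from f; removing c-b disconnects c from b; removing c-g disconnects c from g; removing c-e disconnects c from e — these are bridges.
That makes 4 bridges.

4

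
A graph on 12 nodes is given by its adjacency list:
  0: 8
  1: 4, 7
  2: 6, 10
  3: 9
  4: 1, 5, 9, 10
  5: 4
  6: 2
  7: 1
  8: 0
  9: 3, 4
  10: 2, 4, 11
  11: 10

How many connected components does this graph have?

Starting from 0 we can reach 0, 8. That is one component of size 2.
Starting from 1 we can reach 1, 2, 3, 4, 5, 6, 7, 9, 10, 11. That is one component of size 10.
Total: 2 components.

2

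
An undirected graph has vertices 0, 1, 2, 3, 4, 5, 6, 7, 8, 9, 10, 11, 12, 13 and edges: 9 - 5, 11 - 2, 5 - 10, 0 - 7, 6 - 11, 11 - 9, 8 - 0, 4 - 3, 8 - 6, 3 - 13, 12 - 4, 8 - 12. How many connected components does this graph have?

1 is isolated — a component by itself.
Starting from 0 we can reach 0, 2, 3, 4, 5, 6, 7, 8, 9, 10, 11, 12, 13. That is one component of size 13.
Total: 2 components.

2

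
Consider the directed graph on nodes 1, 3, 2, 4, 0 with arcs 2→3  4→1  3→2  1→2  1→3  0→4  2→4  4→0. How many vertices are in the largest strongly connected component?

5

{0, 1, 2, 3, 4} are all mutually reachable — one SCC of size 5.
The largest has 5 vertices.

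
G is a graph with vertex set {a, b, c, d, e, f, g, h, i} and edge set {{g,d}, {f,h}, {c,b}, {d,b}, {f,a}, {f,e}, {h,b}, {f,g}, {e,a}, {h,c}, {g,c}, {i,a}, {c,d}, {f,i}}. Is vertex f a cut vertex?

Deleting f raises the number of components from 1 to 2, so f is a cut vertex.

Yes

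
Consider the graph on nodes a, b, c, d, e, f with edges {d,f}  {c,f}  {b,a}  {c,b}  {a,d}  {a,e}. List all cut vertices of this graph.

Removing a increases the component count from 1 to 2, so a is a cut vertex.
By contrast removing b leaves 1 component; it is not a cut vertex. No other vertex is a cut vertex either.

a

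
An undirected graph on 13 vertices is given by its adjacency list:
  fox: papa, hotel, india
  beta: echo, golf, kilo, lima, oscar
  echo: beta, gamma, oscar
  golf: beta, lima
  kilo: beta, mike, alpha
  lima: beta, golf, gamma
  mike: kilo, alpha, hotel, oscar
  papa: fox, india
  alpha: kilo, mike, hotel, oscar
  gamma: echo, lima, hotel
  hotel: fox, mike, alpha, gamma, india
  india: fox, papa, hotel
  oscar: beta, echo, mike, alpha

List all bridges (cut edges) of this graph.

The edges on the cycle hotel-fox-papa-india-hotel are not bridges since each lies on that cycle.
Every edge lies on some cycle, so there are no bridges.

none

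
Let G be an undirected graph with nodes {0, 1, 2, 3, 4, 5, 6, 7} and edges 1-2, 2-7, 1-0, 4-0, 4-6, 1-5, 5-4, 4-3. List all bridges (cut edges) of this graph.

1-2, 2-7, 3-4, 4-6

The edges on the cycle 1-5-4-0-1 are not bridges since each lies on that cycle.
But removing 4-3 disconnects 4 from 3; removing 2-7 disconnects 2 from 7; removing 1-2 disconnects 1 from 2; removing 4-6 disconnects 4 from 6 — these are bridges.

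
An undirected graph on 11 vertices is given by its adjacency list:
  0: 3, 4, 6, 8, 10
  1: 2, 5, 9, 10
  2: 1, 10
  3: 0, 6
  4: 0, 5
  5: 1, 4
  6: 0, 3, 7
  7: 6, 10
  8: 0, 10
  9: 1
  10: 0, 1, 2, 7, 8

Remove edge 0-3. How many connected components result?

1

0 and 3 are still connected via 0-6-3, so the component count stays at 1.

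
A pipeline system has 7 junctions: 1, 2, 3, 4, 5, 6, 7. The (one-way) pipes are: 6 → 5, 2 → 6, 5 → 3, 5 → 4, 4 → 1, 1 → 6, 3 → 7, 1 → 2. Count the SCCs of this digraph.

3

{1, 2, 4, 5, 6} are all mutually reachable — one SCC of size 5.
{3} is an SCC by itself.
{7} is an SCC by itself.
That gives 3 strongly connected components.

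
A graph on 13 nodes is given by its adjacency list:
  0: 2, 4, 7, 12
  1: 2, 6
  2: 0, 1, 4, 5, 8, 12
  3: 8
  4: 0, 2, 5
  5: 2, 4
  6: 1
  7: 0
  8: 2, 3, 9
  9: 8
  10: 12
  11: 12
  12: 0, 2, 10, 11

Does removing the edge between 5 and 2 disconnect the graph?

No

After removing 5-2, the path 5-4-2 still connects them, so the edge is not a bridge.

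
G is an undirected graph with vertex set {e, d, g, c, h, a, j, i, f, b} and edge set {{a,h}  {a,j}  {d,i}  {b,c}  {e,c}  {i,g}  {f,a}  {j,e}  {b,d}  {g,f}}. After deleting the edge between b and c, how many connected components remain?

1

b and c are still connected via b-d-i-g-f-a-j-e-c, so the component count stays at 1.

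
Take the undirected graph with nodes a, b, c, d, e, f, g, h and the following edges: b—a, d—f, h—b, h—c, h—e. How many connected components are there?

3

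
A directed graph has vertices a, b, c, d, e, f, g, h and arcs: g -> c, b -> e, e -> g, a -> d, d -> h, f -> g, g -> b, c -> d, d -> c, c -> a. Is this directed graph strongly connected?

There is no directed path from h to f, so the graph is not strongly connected.

No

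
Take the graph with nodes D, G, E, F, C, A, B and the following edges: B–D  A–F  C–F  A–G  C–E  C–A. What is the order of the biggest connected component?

5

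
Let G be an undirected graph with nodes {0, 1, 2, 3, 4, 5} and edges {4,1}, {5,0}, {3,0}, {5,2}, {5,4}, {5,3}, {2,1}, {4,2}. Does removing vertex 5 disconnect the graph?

Yes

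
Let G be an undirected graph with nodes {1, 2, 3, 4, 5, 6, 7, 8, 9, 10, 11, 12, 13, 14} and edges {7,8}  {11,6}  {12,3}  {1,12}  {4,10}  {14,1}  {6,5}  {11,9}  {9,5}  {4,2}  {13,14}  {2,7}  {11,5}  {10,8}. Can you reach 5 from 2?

The component containing 2 is {2, 4, 7, 8, 10}, and 5 is not in it.

No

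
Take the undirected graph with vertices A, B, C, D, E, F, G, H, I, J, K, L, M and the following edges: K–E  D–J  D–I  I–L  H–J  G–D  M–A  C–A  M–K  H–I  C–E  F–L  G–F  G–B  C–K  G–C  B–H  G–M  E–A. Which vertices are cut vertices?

G

Removing G increases the component count from 1 to 2, so G is a cut vertex.
By contrast removing D leaves 1 component; it is not a cut vertex. No other vertex is a cut vertex either.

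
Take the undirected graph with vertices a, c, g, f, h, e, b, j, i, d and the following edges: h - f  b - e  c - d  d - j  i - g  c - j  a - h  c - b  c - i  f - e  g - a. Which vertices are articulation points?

Removing c increases the component count from 1 to 2, so c is a cut vertex.
By contrast removing d leaves 1 component; it is not a cut vertex. No other vertex is a cut vertex either.

c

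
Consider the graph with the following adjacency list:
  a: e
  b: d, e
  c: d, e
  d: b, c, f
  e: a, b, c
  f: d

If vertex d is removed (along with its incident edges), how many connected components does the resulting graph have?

2

With d gone, the remaining components are: {f}; {a, b, c, e}.
That is 2 components.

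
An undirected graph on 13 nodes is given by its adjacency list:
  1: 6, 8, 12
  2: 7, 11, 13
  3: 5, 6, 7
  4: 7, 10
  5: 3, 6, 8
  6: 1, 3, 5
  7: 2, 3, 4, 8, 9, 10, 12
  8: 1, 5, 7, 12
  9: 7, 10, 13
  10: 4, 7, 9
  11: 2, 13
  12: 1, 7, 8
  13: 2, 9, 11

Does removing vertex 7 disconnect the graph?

Deleting 7 raises the number of components from 1 to 2, so 7 is a cut vertex.

Yes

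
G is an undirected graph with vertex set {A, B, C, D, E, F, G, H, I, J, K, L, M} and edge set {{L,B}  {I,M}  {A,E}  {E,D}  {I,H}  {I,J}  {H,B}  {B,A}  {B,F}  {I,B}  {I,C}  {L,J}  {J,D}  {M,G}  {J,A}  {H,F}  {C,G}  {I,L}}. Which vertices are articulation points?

I

Removing I increases the component count from 2 to 3, so I is a cut vertex.
By contrast removing B leaves 2 components; it is not a cut vertex. No other vertex is a cut vertex either.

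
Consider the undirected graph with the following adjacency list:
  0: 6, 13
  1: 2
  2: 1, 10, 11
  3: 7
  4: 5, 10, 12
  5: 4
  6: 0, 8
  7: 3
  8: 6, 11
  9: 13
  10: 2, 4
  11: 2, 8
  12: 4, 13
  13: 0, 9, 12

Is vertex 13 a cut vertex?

Yes

Deleting 13 raises the number of components from 2 to 3, so 13 is a cut vertex.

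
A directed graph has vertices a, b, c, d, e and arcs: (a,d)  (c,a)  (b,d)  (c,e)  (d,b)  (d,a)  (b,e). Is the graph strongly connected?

There is no directed path from b to c, so the graph is not strongly connected.

No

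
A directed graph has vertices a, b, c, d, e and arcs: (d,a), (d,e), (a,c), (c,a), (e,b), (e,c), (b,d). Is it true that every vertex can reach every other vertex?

There is no directed path from a to e, so the graph is not strongly connected.

No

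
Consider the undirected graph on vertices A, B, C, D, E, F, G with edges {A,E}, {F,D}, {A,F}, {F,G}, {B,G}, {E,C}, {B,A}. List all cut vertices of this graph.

A, E, F

Removing A increases the component count from 1 to 2, so A is a cut vertex.
Removing E increases the component count from 1 to 2, so E is a cut vertex.
Removing F increases the component count from 1 to 2, so F is a cut vertex.
By contrast removing G leaves 1 component; it is not a cut vertex. No other vertex is a cut vertex either.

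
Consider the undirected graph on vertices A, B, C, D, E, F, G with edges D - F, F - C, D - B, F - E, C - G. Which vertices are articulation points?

C, D, F

Removing C increases the component count from 2 to 3, so C is a cut vertex.
Removing D increases the component count from 2 to 3, so D is a cut vertex.
Removing F increases the component count from 2 to 4, so F is a cut vertex.
By contrast removing E leaves 2 components; it is not a cut vertex. No other vertex is a cut vertex either.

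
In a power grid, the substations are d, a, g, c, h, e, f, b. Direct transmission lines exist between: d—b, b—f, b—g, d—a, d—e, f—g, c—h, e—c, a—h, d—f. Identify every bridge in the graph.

none

The edges on the cycle d-e-c-h-a-d are not bridges since each lies on that cycle.
Every edge lies on some cycle, so there are no bridges.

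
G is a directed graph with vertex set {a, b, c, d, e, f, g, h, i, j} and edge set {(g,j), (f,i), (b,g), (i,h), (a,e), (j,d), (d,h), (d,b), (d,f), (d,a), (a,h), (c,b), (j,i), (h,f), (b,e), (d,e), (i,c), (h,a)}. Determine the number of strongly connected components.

{a, b, c, d, f, g, h, i, j} are all mutually reachable — one SCC of size 9.
{e} is an SCC by itself.
That gives 2 strongly connected components.

2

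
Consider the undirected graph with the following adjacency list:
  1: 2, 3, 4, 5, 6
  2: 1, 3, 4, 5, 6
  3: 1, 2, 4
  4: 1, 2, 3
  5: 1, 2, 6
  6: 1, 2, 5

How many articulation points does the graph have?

0

Removing 2, for instance, still leaves 1 component. No single vertex removal increases the component count — the graph has no articulation points.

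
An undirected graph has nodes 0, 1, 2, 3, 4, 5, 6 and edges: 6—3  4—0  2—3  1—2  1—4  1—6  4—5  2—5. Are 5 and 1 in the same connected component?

From 5 we can reach 0, 1, 2, 3, 4, 5, 6, which includes 1.

Yes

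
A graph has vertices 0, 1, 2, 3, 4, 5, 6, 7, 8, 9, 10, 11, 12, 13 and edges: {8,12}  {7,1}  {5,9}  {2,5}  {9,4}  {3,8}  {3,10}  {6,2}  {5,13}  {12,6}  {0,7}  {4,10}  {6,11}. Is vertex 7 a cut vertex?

Deleting 7 raises the number of components from 2 to 3, so 7 is a cut vertex.

Yes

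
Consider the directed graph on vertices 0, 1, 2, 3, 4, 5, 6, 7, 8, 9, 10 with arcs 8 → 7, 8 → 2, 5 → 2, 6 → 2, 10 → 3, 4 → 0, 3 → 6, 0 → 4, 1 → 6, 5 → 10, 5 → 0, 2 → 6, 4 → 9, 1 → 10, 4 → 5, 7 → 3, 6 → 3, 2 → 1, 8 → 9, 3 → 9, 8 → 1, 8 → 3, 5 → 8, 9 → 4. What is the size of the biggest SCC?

{0, 1, 2, 3, 4, 5, 6, 7, 8, 9, 10} are all mutually reachable — one SCC of size 11.
The largest has 11 vertices.

11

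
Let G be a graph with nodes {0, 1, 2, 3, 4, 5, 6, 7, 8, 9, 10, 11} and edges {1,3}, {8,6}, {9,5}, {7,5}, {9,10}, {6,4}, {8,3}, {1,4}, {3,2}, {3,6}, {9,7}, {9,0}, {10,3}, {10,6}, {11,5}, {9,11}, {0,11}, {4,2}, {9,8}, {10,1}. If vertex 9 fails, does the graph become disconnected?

Deleting 9 raises the number of components from 1 to 2, so 9 is a cut vertex.

Yes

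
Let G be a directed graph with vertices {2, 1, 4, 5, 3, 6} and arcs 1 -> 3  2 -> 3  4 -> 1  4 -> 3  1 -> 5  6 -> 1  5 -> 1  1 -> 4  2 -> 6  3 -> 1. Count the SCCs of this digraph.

3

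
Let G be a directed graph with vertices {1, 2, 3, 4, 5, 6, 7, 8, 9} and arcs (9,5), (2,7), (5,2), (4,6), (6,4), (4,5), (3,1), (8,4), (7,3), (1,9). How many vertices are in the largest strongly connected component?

{1, 2, 3, 5, 7, 9} are all mutually reachable — one SCC of size 6.
{4, 6} are all mutually reachable — one SCC of size 2.
{8} is an SCC by itself.
The largest has 6 vertices.

6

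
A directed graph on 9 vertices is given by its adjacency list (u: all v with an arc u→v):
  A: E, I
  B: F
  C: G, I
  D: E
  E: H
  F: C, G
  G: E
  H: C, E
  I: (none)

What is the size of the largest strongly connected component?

4

{C, E, G, H} are all mutually reachable — one SCC of size 4.
{B} is an SCC by itself.
{A} is an SCC by itself.
{I} is an SCC by itself.
{D} is an SCC by itself.
(and 1 more singleton SCC)
The largest has 4 vertices.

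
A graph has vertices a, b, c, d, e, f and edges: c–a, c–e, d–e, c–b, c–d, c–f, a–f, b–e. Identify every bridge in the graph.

The edges on the cycle c-a-f-c are not bridges since each lies on that cycle.
Every edge lies on some cycle, so there are no bridges.

none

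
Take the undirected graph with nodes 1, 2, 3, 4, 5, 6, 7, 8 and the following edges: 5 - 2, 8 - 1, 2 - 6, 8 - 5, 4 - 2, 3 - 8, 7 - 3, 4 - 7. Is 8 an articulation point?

Yes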